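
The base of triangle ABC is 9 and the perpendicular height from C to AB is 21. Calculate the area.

A triangle's area is half the area of a rectangle with the same base and height.
Area = (1/2) * 9 * 21 = 189/2.

189/2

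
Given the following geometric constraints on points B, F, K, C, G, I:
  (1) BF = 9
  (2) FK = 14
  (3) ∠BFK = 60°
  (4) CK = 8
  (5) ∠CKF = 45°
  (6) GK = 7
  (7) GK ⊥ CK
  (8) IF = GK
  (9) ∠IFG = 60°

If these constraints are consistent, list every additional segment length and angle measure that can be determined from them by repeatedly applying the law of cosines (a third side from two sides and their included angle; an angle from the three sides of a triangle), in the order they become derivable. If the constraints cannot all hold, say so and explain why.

The constraints are consistent. Derivable facts, in order:
After 1 step:
- BK = √151
- CG = √113
- FC ≈ 10.08
After 2 steps:
- ∠BKF = 39.37°
- ∠CFK = 34.14°
- ∠CGK = 48.81°
- ∠FBK = 80.63°
- ∠FCK = 100.86°
- ∠GCK = 41.19°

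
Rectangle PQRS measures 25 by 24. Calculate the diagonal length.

d = sqrt(25^2 + 24^2) = sqrt(1201)

sqrt(1201)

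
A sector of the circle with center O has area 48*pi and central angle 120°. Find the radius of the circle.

Sector area A = πr² × θ/360, so r² = 360A / (πθ).
r² = 360 × 48*pi / (π × 120)
r² = 144
r = 12

12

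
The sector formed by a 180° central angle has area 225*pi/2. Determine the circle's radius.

The sector covers 180°/360° = 1/2 of the full circle.
Full circle area = 225*pi/2 / 1/2 = 225*pi.
Since full area = πr², we get r² = 225*pi/π = 225, so r = 15.

15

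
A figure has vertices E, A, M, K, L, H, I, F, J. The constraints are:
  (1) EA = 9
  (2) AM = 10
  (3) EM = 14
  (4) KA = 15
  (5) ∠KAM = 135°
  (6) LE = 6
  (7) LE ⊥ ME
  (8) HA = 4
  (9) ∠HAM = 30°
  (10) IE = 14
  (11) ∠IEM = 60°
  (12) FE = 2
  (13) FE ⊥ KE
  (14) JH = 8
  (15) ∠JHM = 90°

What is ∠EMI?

Step 1: By the law of cosines on triangle MEI: MI² = 14² + 14² − 2·14·14·cos(60°) = 196, so MI = 14.
Step 2: By the inverse law of cosines on triangle EMI: cos(∠EMI) = (14² + 14² − 14²) / (2·14·14) = 196/392 = 0.5, so ∠EMI = 60°.

Therefore, the measure of angle ∠EMI = 60°.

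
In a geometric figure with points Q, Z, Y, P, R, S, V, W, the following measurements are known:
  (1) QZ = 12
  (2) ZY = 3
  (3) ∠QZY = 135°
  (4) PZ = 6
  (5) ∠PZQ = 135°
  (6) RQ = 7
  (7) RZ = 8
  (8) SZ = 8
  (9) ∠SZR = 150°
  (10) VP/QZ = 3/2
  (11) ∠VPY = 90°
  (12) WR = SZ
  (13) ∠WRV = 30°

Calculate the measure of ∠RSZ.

Step 1: By the law of cosines on triangle SZR: SR² = 8² + 8² − 2·8·8·cos(150°) = 238.85, so SR ≈ 15.45.
Step 2: By the inverse law of cosines on triangle RSZ: cos(∠RSZ) = (15.45² + 8² − 8²) / (2·15.45·8) = 238.85/247.28 = 0.9659, so ∠RSZ = 15°.

Therefore, the measure of angle ∠RSZ = 15°.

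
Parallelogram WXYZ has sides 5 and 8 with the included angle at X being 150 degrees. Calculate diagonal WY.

The diagonal of a parallelogram can be found by treating two adjacent sides and the diagonal as a triangle.
Applying the law of cosines with sides 5, 8 and included angle 150°:
d^2 = 25 + 64 - 80*cos(150°) = 40*sqrt(3) + 89
d = sqrt(40*sqrt(3) + 89)

sqrt(40*sqrt(3) + 89)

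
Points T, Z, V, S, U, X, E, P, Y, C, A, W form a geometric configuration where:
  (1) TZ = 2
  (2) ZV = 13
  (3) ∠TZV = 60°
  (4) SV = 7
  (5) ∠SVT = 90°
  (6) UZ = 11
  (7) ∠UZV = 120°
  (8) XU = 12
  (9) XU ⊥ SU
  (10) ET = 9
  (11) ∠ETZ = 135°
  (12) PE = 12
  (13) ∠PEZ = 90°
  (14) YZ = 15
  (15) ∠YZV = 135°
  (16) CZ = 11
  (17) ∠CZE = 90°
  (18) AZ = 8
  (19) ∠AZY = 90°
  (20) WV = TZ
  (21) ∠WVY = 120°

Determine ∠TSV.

Step 1: By the law of cosines on triangle VZT: VT² = 13² + 2² − 2·13·2·cos(60°) = 147, so VT = 7·√3.
Step 2: By the law of cosines on triangle SVT: ST² = 7² + (7·√3)² − 2·7·7·√3·cos(90°) = 196, so ST = 14.
Step 3: By the inverse law of cosines on triangle TSV: cos(∠TSV) = (14² + 7² − (7·√3)²) / (2·14·7) = 98/196 = 0.5, so ∠TSV = 60°.

Therefore, the measure of angle ∠TSV = 60°.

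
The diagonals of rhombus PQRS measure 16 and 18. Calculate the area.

The diagonals of a rhombus divide it into four right triangles.
Each triangle has legs 16/ 2 = 8 and 18/2 = 9, so each has area (1/2)*8*9 = 36.
Four such triangles give total area = (d1 * d2) / 2 = 144.

144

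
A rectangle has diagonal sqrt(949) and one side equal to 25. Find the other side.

Using the Pythagorean theorem: d^2 = a^2 + b^2
b^2 = d^2 - a^2
b^2 = 949 - 625
b^2 = 324
b = sqrt(324) = 18

18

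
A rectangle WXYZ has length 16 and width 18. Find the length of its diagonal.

A rectangle's diagonal splits it into two right triangles, with the diagonal as the hypotenuse.
By the Pythagorean theorem, d^2 = 16^2 + 18^2 = 580.
Therefore d = sqrt(580) = 2*sqrt(145).

2*sqrt(145)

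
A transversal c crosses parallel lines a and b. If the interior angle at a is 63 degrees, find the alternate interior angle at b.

Alternate interior angles are equal: 63 degrees.

63 degrees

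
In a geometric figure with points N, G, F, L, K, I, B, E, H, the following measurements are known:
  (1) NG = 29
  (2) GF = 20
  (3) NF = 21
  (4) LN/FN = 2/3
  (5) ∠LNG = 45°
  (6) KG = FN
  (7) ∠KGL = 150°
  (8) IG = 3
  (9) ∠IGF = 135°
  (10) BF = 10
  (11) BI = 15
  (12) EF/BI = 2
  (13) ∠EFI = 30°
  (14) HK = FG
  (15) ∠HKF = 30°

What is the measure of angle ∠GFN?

Step 1: By the inverse law of cosines on triangle GFN: cos(∠GFN) = (20² + 21² − 29²) / (2·20·21) = 0/840 = 0, so ∠GFN = 90°.

Therefore, the measure of angle ∠GFN = 90°.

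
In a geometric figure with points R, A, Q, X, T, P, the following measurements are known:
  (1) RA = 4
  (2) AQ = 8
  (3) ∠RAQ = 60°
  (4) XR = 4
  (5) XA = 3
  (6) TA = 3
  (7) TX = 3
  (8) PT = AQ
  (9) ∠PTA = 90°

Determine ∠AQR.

Step 1: By the law of cosines on triangle QAR: QR² = 8² + 4² − 2·8·4·cos(60°) = 48, so QR = 4·√3.
Step 2: By the inverse law of cosines on triangle AQR: cos(∠AQR) = (8² + (4·√3)² − 4²) / (2·8·4·√3) = 96/110.85 = 0.866, so ∠AQR = 30°.

Therefore, the measure of angle ∠AQR = 30°.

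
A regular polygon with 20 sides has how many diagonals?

Each of the 20 vertices connects to 17 non-adjacent vertices via diagonals.
Total connections = 20 × 17 = 340, but each diagonal is counted twice.
Number of diagonals = 340 / 2 = 170.

170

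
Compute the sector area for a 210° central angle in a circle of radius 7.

Sector area = πr² × θ/360
= π × 7² × 7/12
= π × 49 × 7/12
= 343*pi/12

343*pi/12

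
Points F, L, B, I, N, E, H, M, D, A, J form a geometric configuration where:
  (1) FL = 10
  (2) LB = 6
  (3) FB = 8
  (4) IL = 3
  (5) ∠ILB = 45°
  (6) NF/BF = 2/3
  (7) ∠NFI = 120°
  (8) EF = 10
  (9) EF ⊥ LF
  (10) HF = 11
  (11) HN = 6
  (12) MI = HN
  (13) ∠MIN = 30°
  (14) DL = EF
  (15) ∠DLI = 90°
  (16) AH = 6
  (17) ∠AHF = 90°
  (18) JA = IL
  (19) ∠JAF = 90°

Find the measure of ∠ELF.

Step 1: By the law of cosines on triangle LFE: LE² = 10² + 10² − 2·10·10·cos(90°) = 200, so LE = 10·√2.
Step 2: By the inverse law of cosines on triangle ELF: cos(∠ELF) = ((10·√2)² + 10² − 10²) / (2·10·√2·10) = 200/282.84 = 0.7071, so ∠ELF = 45°.

Therefore, the measure of angle ∠ELF = 45°.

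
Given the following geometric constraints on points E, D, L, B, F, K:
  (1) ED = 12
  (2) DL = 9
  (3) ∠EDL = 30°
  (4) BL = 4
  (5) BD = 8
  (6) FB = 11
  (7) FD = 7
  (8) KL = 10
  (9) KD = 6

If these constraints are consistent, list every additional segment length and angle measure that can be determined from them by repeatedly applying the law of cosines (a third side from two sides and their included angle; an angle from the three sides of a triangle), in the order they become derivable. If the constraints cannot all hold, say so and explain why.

The constraints are consistent. Derivable facts, in order:
After 1 step:
- EL ≈ 6.16
- ∠BDF = 94.1°
- ∠BDL = 26.38°
- ∠BFD = 46.5°
- ∠BLD = 62.72°
- ∠DBF = 39.4°
- ∠DBL = 90.9°
- ∠DKL = 62.72°
- ∠DLK = 36.34°
- ∠KDL = 80.94°
After 2 steps:
- ∠DEL = 46.94°
- ∠DLE = 103.06°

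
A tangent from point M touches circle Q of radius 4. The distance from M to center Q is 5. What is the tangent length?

Let T be the point of tangency. Then QT ⊥ MT (radius ⊥ tangent).
In right triangle QTM: QM² = QT² + MT²
5² = 4² + MT²
MT² = 9, MT = 3

3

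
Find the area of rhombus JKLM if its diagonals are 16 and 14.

The diagonals of a rhombus divide it into four right triangles.
Each triangle has legs 16/ 2 = 8 and 14/2 = 7, so each has area (1/2)*8*7 = 28.
Four such triangles give total area = (d1 * d2) / 2 = 112.

112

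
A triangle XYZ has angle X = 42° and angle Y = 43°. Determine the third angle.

By the triangle angle sum property, the three interior angles of any triangle add up to 180°.
We know angle X = 42° and angle Y = 43°, so their sum is 85°.
Therefore angle Z = 180° - 85° = 95°.

95 degrees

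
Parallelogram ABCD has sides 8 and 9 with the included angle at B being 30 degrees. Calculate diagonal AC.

Law of cosines: d^2 = 8^2 + 9^2 - 2(8)(9)cos(30°) = 145 - 72*sqrt(3), so d = sqrt(145 - 72*sqrt(3)).

sqrt(145 - 72*sqrt(3))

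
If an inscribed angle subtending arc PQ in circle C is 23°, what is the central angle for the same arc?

By the inscribed angle theorem, the central angle is twice the inscribed angle.
Central angle = 2 × 23° = 46°

46°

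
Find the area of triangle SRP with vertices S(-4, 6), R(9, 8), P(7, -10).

Shoelace: Area = (1/2)|-4(8--10) + 9(-10-6) + 7(6-8)| = (1/2)(230) = 115

115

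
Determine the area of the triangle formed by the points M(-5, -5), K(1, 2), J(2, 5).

Shoelace: Area = (1/2)|-5(2-5) + 1(5--5) + 2(-5-2)| = (1/2)(11) = 11/2

11/2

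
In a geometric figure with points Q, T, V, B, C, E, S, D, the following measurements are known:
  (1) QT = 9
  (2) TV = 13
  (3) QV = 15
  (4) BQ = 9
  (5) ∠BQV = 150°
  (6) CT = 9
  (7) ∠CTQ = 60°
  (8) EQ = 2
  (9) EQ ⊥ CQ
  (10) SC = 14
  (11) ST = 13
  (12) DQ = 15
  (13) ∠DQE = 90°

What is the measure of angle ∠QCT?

Step 1: By the law of cosines on triangle CTQ: CQ² = 9² + 9² − 2·9·9·cos(60°) = 81, so CQ = 9.
Step 2: By the inverse law of cosines on triangle QCT: cos(∠QCT) = (9² + 9² − 9²) / (2·9·9) = 81/162 = 0.5, so ∠QCT = 60°.

Therefore, the measure of angle ∠QCT = 60°.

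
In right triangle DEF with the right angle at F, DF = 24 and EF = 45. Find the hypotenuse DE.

In a right triangle, the square of the hypotenuse equals the sum of the squares of the two legs.
The legs are 24 and 45, so the hypotenuse = sqrt(576 + 2025) = sqrt(2601) = 51.

51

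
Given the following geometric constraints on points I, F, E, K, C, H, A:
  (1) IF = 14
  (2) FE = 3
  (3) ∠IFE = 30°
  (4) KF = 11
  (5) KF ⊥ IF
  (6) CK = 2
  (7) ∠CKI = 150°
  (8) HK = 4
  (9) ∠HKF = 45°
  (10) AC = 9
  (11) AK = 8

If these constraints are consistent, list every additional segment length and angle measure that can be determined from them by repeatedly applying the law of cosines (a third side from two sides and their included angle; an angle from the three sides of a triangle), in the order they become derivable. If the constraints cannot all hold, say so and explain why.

The constraints are consistent. Derivable facts, in order:
After 1 step:
- FH ≈ 8.65
- IE ≈ 11.5
- IK ≈ 17.8
- ∠ACK = 54.31°
- ∠AKC = 113.97°
- ∠CAK = 11.72°
After 2 steps:
- IC ≈ 19.56
- ∠EIF = 7.49°
- ∠FEI = 142.51°
- ∠FHK = 115.91°
- ∠FIK = 38.16°
- ∠FKI = 51.84°
- ∠HFK = 19.09°
After 3 steps:
- ∠CIK = 2.93°
- ∠ICK = 27.07°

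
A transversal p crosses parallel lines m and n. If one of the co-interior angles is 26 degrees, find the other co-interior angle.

Co-interior (same-side interior) angles are between the parallel lines on the same side of the transversal.
Unlike corresponding or alternate interior angles, they are supplementary rather than equal.
So the angle = 180 - 26 = 154 degrees.

154 degrees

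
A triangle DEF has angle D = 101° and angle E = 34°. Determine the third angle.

angle F = 180 - 101 - 34 = 45 degrees.

45 degrees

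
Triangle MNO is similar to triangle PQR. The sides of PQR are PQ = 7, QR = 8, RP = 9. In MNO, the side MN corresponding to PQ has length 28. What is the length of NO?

k = 28/7 = 4. NO = 4 * 8 = 32.

32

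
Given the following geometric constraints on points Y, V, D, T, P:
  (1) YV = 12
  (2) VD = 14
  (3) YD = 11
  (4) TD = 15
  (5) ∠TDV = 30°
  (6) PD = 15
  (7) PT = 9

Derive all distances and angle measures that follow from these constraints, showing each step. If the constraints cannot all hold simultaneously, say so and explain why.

The constraints are consistent.

Step 1: From VD = 14, DT = 15, and ∠VDT = 30°, by the law of cosines:
  VT² = VD² + DT² - 2·VD·DT·cos(30°) = 196 + 225 - 363.7 = 57.27
  VT ≈ 7.57

Step 2: From YD = 11, YV = 12, DV = 14, by the inverse law of cosines:
  cos(∠DYV) = (YD² + YV² - DV²) / (2·YD·YV)
  ∠DYV = 74.85°

Step 3: From VD = 14, VY = 12, DY = 11, by the inverse law of cosines:
  cos(∠DVY) = (VD² + VY² - DY²) / (2·VD·VY)
  ∠DVY = 49.32°

Step 4: From DP = 15, DT = 15, PT = 9, by the inverse law of cosines:
  cos(∠PDT) = (DP² + DT² - PT²) / (2·DP·DT)
  ∠PDT = 34.92°

Step 5: From DV = 14, DY = 11, VY = 12, by the inverse law of cosines:
  cos(∠VDY) = (DV² + DY² - VY²) / (2·DV·DY)
  ∠VDY = 55.83°

Step 6: From TD = 15, TP = 9, DP = 15, by the inverse law of cosines:
  cos(∠DTP) = (TD² + TP² - DP²) / (2·TD·TP)
  ∠DTP = 72.54°

Step 7: From PD = 15, PT = 9, DT = 15, by the inverse law of cosines:
  cos(∠DPT) = (PD² + PT² - DT²) / (2·PD·PT)
  ∠DPT = 72.54°

Step 8: From VD = 14, VT = 7.57, DT = 15, by the inverse law of cosines:
  cos(∠DVT) = (VD² + VT² - DT²) / (2·VD·VT)
  ∠DVT = 82.33°

Step 9: From TD = 15, TV = 7.57, DV = 14, by the inverse law of cosines:
  cos(∠DTV) = (TD² + TV² - DV²) / (2·TD·TV)
  ∠DTV = 67.67°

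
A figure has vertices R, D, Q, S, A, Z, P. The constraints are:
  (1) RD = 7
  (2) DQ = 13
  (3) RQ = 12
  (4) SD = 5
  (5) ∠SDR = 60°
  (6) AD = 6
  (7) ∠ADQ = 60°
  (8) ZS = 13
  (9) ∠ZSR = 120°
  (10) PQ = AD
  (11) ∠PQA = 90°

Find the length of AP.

From the given relations: PQ = AD = 6.
Step 1: By the law of cosines on triangle ADQ: AQ² = 6² + 13² − 2·6·13·cos(60°) = 127, so AQ = √127.
Step 2: By the law of cosines on triangle AQP: AP² = √127² + 6² − 2·√127·6·cos(90°) = 163, so AP = √163.

Therefore, the length of AP = √163.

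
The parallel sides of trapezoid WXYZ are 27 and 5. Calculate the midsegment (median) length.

The midsegment (median) of a trapezoid connects the midpoints of the non-parallel sides.
Its length is the average of the two bases: (27 + 5) / 2 = 16.

16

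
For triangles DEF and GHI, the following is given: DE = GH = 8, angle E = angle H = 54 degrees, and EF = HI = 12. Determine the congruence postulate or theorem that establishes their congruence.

The given information matches SAS: Two pairs of corresponding sides and the included angle are equal (Side-Angle-Side).

SAS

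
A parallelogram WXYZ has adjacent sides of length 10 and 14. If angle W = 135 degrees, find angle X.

Consecutive angles are supplementary: angle X = 180 - 135 = 45 degrees.

45 degrees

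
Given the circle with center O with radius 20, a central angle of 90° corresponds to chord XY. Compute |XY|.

Chord = 2(20) sin(45°) = 20*sqrt(2)

20*sqrt(2)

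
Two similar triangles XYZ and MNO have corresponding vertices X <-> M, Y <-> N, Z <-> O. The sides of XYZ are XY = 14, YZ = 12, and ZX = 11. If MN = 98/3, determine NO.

Since the triangles are similar, the ratio of corresponding sides is constant.
Scale factor k = MN / XY = 98/3 / 14 = 7/3
NO = k * YZ = 7/3 * 12 = 28

28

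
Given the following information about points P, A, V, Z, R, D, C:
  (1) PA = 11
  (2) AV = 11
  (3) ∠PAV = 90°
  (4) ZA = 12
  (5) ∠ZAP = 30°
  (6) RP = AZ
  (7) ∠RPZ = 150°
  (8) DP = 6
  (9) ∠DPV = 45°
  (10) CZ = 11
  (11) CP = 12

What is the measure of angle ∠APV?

Step 1: By the law of cosines on triangle PAV: PV² = 11² + 11² − 2·11·11·cos(90°) = 242, so PV = 11·√2.
Step 2: By the inverse law of cosines on triangle APV: cos(∠APV) = (11² + (11·√2)² − 11²) / (2·11·11·√2) = 242/342.24 = 0.7071, so ∠APV = 45°.

Therefore, the measure of angle ∠APV = 45°.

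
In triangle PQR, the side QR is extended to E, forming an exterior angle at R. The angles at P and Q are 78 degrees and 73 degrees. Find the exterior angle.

Exterior angle = 78 + 73 = 151 degrees (exterior angle theorem).

151 degrees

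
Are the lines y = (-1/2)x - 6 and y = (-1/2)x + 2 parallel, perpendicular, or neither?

Slope of line 1: m1 = -1/2
Slope of line 2: m2 = -1/2
m1 = m2, so the lines are parallel.

Parallel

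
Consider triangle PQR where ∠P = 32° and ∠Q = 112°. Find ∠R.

angle R = 180 - 32 - 112 = 36 degrees.

36 degrees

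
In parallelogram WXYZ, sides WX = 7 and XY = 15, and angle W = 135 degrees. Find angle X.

In a parallelogram, consecutive angles are supplementary (sum to 180°).
angle X = 180 - angle W
angle X = 180 - 135
angle X = 45 degrees

45 degrees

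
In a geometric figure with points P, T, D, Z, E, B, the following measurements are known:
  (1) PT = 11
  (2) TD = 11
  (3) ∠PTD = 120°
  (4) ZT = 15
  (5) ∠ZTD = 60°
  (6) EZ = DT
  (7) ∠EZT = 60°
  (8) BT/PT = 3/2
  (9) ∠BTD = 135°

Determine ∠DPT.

Step 1: By the law of cosines on triangle PTD: PD² = 11² + 11² − 2·11·11·cos(120°) = 363, so PD = 11·√3.
Step 2: By the inverse law of cosines on triangle DPT: cos(∠DPT) = ((11·√3)² + 11² − 11²) / (2·11·√3·11) = 363/419.16 = 0.866, so ∠DPT = 30°.

Therefore, the measure of angle ∠DPT = 30°.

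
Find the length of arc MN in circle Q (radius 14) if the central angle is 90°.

Arc length = 2πr × θ/360
= 2π × 14 × 1/4
= 7*pi

7*pi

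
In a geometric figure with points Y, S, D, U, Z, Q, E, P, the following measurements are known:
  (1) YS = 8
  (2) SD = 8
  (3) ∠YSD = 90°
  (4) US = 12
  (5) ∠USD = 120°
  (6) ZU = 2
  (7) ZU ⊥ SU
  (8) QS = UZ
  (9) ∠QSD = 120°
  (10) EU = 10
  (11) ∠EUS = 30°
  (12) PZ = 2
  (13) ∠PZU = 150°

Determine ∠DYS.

Step 1: By the law of cosines on triangle YSD: YD² = 8² + 8² − 2·8·8·cos(90°) = 128, so YD = 8·√2.
Step 2: By the inverse law of cosines on triangle DYS: cos(∠DYS) = ((8·√2)² + 8² − 8²) / (2·8·√2·8) = 128/181.02 = 0.7071, so ∠DYS = 45°.

Therefore, the measure of angle ∠DYS = 45°.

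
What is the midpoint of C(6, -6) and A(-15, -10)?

M = ((x₁ + x₂)/2, (y₁ + y₂)/2)
= ((6 + -15)/2, (-6 + -10)/2)
= (-9/2, -16/2) = (-9/2, -8)

(-9/2, -8)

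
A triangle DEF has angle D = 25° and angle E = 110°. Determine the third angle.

By the triangle angle sum property, the three interior angles of any triangle add up to 180°.
We know angle D = 25° and angle E = 110°, so their sum is 135°.
Therefore angle F = 180° - 135° = 45°.

45 degrees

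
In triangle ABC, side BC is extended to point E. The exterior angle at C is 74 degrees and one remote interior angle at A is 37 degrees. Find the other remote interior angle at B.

The exterior angle theorem states that an exterior angle equals the sum of the two non-adjacent interior angles.
So 74 = 37 + angle B, which gives angle B = 74 - 37 = 37 degrees.

37 degrees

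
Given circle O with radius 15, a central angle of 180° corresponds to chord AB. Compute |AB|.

Chord length = 2r sin(θ/2)
= 2 × 15 × sin(180°/2)
= 2 × 15 × sin(90°)
= 30

30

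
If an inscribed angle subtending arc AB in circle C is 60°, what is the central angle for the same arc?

Central angle = 2 × 60° = 120° (inscribed angle theorem).

120°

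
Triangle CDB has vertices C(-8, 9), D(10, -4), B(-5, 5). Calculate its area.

Using the Shoelace formula for a triangle:
Area = (1/2)|x0(y1 - y2) + x1(y2 - y0) + x2(y0 - y1)|
Area = (1/2)|-8(-4 - 5) + 10(5 - 9) + -5(9 - -4)|
Area = (1/2)|72 + -40 + -65|
Area = (1/2)|-33|
Area = (1/2)(33)
Area = 33/2

33/2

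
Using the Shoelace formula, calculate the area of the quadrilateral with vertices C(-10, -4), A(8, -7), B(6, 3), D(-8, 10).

The Shoelace formula works by pairing each vertex with the next (cycling back to the first).
For each pair, compute x_i*y_(i+1) - x_(i+1)*y_i:
  (-10*-7 - 8*-4) = 102
  (8*3 - 6*-7) = 66
  (6*10 - -8*3) = 84
  (-8*-4 - -10*10) = 132
Taking half the absolute value of the total: Area = (1/2)(384) = 192.

192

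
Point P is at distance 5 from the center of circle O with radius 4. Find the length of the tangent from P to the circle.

The tangent, radius, and line from the external point to the center form a right triangle.
The right angle is where the tangent meets the radius.
By the Pythagorean theorem: tangent² + 4² = 5²
tangent² = 25 - 16 = 9
tangent = 3

3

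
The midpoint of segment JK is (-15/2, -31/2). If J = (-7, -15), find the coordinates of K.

Using the midpoint formula: M = ((x1 + x2)/2, (y1 + y2)/2)
We know M = (-15/2, -31/2) and J = (-7, -15)
For x: -15/2 = (-7 + x2)/2, so x2 = 2*-15/2 - -7 = -8
For y: -31/2 = (-15 + y2)/2, so y2 = 2*-31/2 - -15 = -16
K = (-8, -16)

(-8, -16)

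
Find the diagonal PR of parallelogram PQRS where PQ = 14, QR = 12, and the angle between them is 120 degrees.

Law of cosines: d^2 = 14^2 + 12^2 - 2(14)(12)cos(120°) = 508, so d = 2*sqrt(127).

2*sqrt(127)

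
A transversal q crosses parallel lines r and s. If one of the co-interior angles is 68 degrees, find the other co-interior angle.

Co-interior angles sum to 180: 180 - 68 = 112 degrees.

112 degrees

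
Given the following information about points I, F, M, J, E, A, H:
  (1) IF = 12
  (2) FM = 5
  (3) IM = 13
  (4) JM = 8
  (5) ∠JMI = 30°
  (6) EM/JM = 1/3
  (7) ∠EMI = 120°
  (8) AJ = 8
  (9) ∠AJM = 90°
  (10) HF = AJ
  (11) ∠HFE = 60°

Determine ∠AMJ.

Step 1: By the law of cosines on triangle MJA: MA² = 8² + 8² − 2·8·8·cos(90°) = 128, so MA = 8·√2.
Step 2: By the inverse law of cosines on triangle AMJ: cos(∠AMJ) = ((8·√2)² + 8² − 8²) / (2·8·√2·8) = 128/181.02 = 0.7071, so ∠AMJ = 45°.

Therefore, the measure of angle ∠AMJ = 45°.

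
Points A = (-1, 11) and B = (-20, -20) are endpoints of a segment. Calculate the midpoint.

The midpoint is the point halfway along the segment.
Move half the horizontal distance: -1 + (-20 - -1)/2 = -1 + -19/2 = -21/2
Move half the vertical distance: 11 + (-20 - 11)/2 = 11 + -31/2 = -9/2
Midpoint = (-21/2, -9/2)

(-21/2, -9/2)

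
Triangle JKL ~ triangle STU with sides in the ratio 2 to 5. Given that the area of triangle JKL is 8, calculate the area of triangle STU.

The ratio of areas of similar triangles = (side ratio)^2.
Side ratio = 2:5, so area ratio = 4:25.
Area of STU / Area of JKL = 25/4
Area of STU = 8 * 25/4 = 50

50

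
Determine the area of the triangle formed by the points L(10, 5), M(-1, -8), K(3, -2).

The Shoelace formula computes the area from vertex coordinates by summing cross products.
For vertices (10,5), (-1,-8), (3,-2):
Signed sum = 10*-8 - -1*5 + -1*-2 - 3*-8 + 3*5 - 10*-2
= -75 + 26 + 35 = -14
Area = (1/2)|-14| = 7.

7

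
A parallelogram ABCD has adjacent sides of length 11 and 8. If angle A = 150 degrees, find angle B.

Opposite sides of a parallelogram are parallel, so consecutive angles form co-interior angles on a transversal.
Co-interior angles sum to 180°, giving angle B = 180 - 150 = 30 degrees.

30 degrees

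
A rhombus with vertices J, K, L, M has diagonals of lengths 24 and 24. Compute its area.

Area of a rhombus = (d1 * d2) / 2
Area = (24 * 24) / 2
Area = 576 / 2
Area = 288

288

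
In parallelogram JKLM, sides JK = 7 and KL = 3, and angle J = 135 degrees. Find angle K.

Consecutive angles are supplementary: angle K = 180 - 135 = 45 degrees.

45 degrees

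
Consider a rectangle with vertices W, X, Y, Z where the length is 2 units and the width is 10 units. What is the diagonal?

Using the Pythagorean theorem:
d² = 2² + 10² = 4 + 100 = 104
d = sqrt(104) = 2*sqrt(26)

2*sqrt(26)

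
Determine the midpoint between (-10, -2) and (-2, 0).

The midpoint is the point halfway along the segment.
Move half the horizontal distance: -10 + (-2 - -10)/2 = -10 + 8/2 = -6
Move half the vertical distance: -2 + (0 - -2)/2 = -2 + 2/2 = -1
Midpoint = (-6, -1)

(-6, -1)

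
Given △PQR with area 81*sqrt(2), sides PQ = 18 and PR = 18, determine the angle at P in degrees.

From the SAS area formula Area = (1/2)ab sin(C), rearranging gives sin(C) = 2*Area/(ab).
sin(C) = 2 * 81*sqrt(2) / (324) = sqrt(2)/2.
Therefore C = arcsin(sqrt(2)/2) = 45°.
Since sin(180° - C) = sin(C), the obtuse angle 135° gives the same area, so C = 45° or C = 135°.

45° or 135°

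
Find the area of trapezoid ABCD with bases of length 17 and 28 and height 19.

Area = (17 + 28) * 19 / 2 = 855 / 2 = 855/2

855/2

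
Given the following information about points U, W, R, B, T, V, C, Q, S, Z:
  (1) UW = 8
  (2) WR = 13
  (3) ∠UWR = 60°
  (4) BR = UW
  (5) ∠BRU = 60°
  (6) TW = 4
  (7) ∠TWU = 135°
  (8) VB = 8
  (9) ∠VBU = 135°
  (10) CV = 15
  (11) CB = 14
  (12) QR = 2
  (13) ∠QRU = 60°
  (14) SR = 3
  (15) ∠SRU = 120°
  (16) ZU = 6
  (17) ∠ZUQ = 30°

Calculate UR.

Step 1: By the law of cosines on triangle UWR: UR² = 8² + 13² − 2·8·13·cos(60°) = 129, so UR = √129.

Therefore, the length of UR = √129.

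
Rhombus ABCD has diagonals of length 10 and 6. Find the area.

The diagonals of a rhombus divide it into four right triangles.
Each triangle has legs 10/ 2 = 5 and 6/2 = 3, so each has area (1/2)*5*3 = 15/2.
Four such triangles give total area = (d1 * d2) / 2 = 30.

30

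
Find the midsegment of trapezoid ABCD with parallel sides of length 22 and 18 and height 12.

The midsegment (median) of a trapezoid connects the midpoints of the non-parallel sides.
Its length is the average of the two bases: (22 + 18) / 2 = 20.

20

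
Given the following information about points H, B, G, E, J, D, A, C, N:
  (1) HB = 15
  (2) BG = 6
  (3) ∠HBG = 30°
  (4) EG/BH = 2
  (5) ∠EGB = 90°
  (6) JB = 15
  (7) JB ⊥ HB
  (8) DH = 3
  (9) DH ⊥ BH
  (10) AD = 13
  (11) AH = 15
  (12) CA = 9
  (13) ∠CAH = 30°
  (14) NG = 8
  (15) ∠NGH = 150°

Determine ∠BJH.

Step 1: By the law of cosines on triangle JBH: JH² = 15² + 15² − 2·15·15·cos(90°) = 450, so JH = 15·√2.
Step 2: By the inverse law of cosines on triangle BJH: cos(∠BJH) = (15² + (15·√2)² − 15²) / (2·15·15·√2) = 450/636.4 = 0.7071, so ∠BJH = 45°.

Therefore, the measure of angle ∠BJH = 45°.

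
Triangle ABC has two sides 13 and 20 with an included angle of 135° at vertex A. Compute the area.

Area = (1/2)(13)(20) sin(135°) = (1/2)(13)(20)(sqrt(2)/2) = 65*sqrt(2)

65*sqrt(2)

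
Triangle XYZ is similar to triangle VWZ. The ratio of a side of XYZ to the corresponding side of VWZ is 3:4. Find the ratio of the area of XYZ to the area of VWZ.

Area scales with the square of linear dimensions. If every length is multiplied by 3/4, then the area is multiplied by (3/4)^2 = 9/16.
The area ratio is 9:16.

9:16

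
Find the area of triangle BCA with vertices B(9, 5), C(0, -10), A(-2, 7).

Using the Shoelace formula for a triangle:
Area = (1/2)|x0(y1 - y2) + x1(y2 - y0) + x2(y0 - y1)|
Area = (1/2)|9(-10 - 7) + 0(7 - 5) + -2(5 - -10)|
Area = (1/2)|-153 + 0 + -30|
Area = (1/2)|-183|
Area = (1/2)(183)
Area = 183/2

183/2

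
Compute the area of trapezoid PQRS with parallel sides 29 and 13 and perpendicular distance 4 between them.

Area = (29 + 13) * 4 / 2 = 168 / 2 = 84

84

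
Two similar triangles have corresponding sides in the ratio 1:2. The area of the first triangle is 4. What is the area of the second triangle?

The ratio of areas of similar triangles = (side ratio)^2.
Side ratio = 1:2, so area ratio = 1:4.
Area of the second triangle / Area of the first triangle = 4/1
Area of the second triangle = 4 * 4/1 = 16

16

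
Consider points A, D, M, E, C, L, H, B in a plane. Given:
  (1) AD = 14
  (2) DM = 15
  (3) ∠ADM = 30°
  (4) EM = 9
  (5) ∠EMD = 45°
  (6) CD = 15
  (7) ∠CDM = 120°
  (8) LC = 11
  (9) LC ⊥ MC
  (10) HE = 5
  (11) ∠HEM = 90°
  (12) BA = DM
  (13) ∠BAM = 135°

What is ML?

Step 1: By the law of cosines on triangle CDM: CM² = 15² + 15² − 2·15·15·cos(120°) = 675, so CM = 15·√3.
Step 2: By the law of cosines on triangle MCL: ML² = (15·√3)² + 11² − 2·15·√3·11·cos(90°) = 796, so ML = 2·√199.

Therefore, the length of ML = 2·√199.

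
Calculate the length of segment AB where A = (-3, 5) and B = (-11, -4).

d = sqrt((-8)^2 + (-9)^2) = sqrt(145)

sqrt(145)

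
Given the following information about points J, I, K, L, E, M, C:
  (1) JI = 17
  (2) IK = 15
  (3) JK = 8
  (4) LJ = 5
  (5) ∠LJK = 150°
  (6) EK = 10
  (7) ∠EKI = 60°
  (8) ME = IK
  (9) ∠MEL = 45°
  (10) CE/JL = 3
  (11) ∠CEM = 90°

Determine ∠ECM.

From the given relations: CE = 3·JL = 3·5 = 15; ME = IK = 15.
Step 1: By the law of cosines on triangle CEM: CM² = 15² + 15² − 2·15·15·cos(90°) = 450, so CM = 15·√2.
Step 2: By the inverse law of cosines on triangle ECM: cos(∠ECM) = (15² + (15·√2)² − 15²) / (2·15·15·√2) = 450/636.4 = 0.7071, so ∠ECM = 45°.

Therefore, the measure of angle ∠ECM = 45°.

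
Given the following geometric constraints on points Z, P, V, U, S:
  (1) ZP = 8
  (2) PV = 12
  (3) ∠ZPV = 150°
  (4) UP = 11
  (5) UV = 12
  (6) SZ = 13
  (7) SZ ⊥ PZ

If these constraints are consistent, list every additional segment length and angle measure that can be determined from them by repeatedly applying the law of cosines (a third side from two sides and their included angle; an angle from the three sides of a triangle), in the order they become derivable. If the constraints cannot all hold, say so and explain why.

The constraints are consistent. Derivable facts, in order:
After 1 step:
- PS ≈ 15.26
- ZV ≈ 19.35
- ∠PUV = 62.72°
- ∠PVU = 54.56°
- ∠UPV = 62.72°
After 2 steps:
- ∠PSZ = 31.61°
- ∠PVZ = 11.93°
- ∠PZV = 18.07°
- ∠SPZ = 58.39°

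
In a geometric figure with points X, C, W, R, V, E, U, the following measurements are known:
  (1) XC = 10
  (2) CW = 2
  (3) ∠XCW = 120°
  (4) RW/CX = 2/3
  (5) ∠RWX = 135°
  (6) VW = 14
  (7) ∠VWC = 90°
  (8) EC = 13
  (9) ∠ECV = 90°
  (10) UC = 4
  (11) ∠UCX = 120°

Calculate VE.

Step 1: By the law of cosines on triangle CWV: CV² = 2² + 14² − 2·2·14·cos(90°) = 200, so CV = 10·√2.
Step 2: By the law of cosines on triangle VCE: VE² = (10·√2)² + 13² − 2·10·√2·13·cos(90°) = 369, so VE = 3·√41.

Therefore, the length of VE = 3·√41.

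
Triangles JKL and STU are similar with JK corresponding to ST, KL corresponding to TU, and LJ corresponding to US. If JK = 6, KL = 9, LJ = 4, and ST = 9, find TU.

k = 9/6 = 3/2. TU = 3/2 * 9 = 27/2.

27/2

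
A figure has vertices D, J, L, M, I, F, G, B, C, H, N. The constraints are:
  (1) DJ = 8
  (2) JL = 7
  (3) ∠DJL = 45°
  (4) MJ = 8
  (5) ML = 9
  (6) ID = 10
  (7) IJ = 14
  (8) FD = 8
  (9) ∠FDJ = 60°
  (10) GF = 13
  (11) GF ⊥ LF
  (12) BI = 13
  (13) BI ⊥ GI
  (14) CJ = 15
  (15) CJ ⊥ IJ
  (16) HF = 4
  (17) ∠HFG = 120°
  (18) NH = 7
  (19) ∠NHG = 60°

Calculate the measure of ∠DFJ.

Step 1: By the law of cosines on triangle FDJ: FJ² = 8² + 8² − 2·8·8·cos(60°) = 64, so FJ = 8.
Step 2: By the inverse law of cosines on triangle DFJ: cos(∠DFJ) = (8² + 8² − 8²) / (2·8·8) = 64/128 = 0.5, so ∠DFJ = 60°.

Therefore, the measure of angle ∠DFJ = 60°.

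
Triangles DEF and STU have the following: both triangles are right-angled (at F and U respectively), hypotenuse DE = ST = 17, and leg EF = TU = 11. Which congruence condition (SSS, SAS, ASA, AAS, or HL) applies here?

The given information provides:
both triangles are right-angled (at F and U respectively), hypotenuse DE = ST = 17, and leg EF = TU = 11
This matches the HL congruence theorem.
The hypotenuse and one leg of two right triangles are equal (Hypotenuse-Leg).

HL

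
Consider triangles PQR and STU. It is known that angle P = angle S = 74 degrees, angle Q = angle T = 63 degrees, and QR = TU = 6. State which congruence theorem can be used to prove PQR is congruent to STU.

The given information matches AAS: Two pairs of corresponding angles and a non-included side are equal (Angle-Angle-Side).

AAS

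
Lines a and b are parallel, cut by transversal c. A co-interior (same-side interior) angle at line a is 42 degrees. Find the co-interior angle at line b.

Co-interior angles sum to 180: 180 - 42 = 138 degrees.

138 degrees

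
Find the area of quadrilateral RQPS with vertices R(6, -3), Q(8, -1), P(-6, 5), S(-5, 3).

The Shoelace formula works by pairing each vertex with the next (cycling back to the first).
For each pair, compute x_i*y_(i+1) - x_(i+1)*y_i:
  (6*-1 - 8*-3) = 18
  (8*5 - -6*-1) = 34
  (-6*3 - -5*5) = 7
  (-5*-3 - 6*3) = -3
Taking half the absolute value of the total: Area = (1/2)(56) = 28.

28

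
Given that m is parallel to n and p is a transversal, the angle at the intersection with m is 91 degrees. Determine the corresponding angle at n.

Corresponding angles are equal: 91 degrees.

91 degrees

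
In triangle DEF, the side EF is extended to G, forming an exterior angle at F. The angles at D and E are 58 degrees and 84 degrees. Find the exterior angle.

The interior angle at F is 180 - 58 - 84 = 38 degrees.
The exterior angle and interior angle at F are supplementary:
Exterior angle = 180 - 38 = 142 degrees.

142 degrees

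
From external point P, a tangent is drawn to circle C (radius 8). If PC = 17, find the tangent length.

The tangent, radius, and line from the external point to the center form a right triangle.
The right angle is where the tangent meets the radius.
By the Pythagorean theorem: tangent² + 8² = 17²
tangent² = 289 - 64 = 225
tangent = 15

15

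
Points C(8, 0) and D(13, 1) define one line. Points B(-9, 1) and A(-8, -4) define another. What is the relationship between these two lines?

Slope of line 1: m1 = (1 - 0)/(13 - 8) = 1/5 = 1/5
Slope of line 2: m2 = (-4 - 1)/(-8 - -9) = -5/1 = -5
m1 * m2 = (1/5) * (-5) = -1 = -1, so the lines are perpendicular.

Perpendicular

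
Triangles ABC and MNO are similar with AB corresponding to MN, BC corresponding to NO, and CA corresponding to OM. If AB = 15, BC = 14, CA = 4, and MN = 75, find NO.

k = 75/15 = 5. NO = 5 * 14 = 70.

70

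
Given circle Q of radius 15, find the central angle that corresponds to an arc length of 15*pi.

θ = 360 × 15*pi / (2π × 15) = 180° (rearranging arc length formula).

180°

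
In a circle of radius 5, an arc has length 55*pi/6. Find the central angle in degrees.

The full circumference is 2πr = 10*pi.
The arc is 55*pi/6 / 10*pi = 11/12 of the full circle.
So the central angle = 11/12 × 360° = 330°.

330°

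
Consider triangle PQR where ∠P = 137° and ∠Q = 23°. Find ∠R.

By the triangle angle sum property, the three interior angles of any triangle add up to 180°.
We know angle P = 137° and angle Q = 23°, so their sum is 160°.
Therefore angle R = 180° - 160° = 20°.

20 degrees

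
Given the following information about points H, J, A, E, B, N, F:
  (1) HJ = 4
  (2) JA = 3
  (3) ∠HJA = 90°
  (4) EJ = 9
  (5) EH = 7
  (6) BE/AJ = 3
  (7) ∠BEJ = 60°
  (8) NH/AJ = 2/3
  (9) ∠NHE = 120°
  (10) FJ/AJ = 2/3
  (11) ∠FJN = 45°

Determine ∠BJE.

From the given relations: BE = 3·AJ = 3·3 = 9.
Step 1: By the law of cosines on triangle JEB: JB² = 9² + 9² − 2·9·9·cos(60°) = 81, so JB = 9.
Step 2: By the inverse law of cosines on triangle BJE: cos(∠BJE) = (9² + 9² − 9²) / (2·9·9) = 81/162 = 0.5, so ∠BJE = 60°.

Therefore, the measure of angle ∠BJE = 60°.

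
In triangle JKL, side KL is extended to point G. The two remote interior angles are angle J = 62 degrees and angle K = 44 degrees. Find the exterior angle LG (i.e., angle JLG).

By the exterior angle theorem, an exterior angle of a triangle equals the sum of the two remote interior angles.
Exterior angle = angle J + angle K
Exterior angle = 62 + 44 = 106 degrees

106 degrees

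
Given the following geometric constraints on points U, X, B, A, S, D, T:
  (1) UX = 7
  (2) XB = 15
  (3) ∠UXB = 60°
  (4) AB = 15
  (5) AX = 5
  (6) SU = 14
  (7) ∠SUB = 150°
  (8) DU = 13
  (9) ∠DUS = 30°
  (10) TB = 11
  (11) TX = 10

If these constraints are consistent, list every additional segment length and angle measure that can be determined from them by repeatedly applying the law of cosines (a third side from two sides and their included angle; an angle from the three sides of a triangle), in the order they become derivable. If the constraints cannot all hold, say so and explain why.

The constraints are consistent. Derivable facts, in order:
After 1 step:
- SD ≈ 7.05
- UB = 13
- ∠ABX = 19.19°
- ∠AXB = 80.41°
- ∠BAX = 80.41°
- ∠BTX = 91.04°
- ∠BXT = 47.16°
- ∠TBX = 41.8°
After 2 steps:
- BS ≈ 26.08
- ∠BUX = 92.2°
- ∠DSU = 67.13°
- ∠SDU = 82.87°
- ∠UBX = 27.8°
After 3 steps:
- ∠BSU = 14.43°
- ∠SBU = 15.57°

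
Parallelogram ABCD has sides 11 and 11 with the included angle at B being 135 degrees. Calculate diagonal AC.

Using the law of cosines:
d^2 = 11^2 + 11^2 - 2(11)(11)cos(135 degrees)
d^2 = 121 + 121 - 242*-sqrt(2)/2
d^2 = 121*sqrt(2) + 242
d = 11*sqrt(sqrt(2) + 2)

11*sqrt(sqrt(2) + 2)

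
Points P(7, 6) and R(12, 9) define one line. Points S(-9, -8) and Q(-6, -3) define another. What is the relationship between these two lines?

Slope of line 1: m1 = (9 - 6)/(12 - 7) = 3/5 = 3/5
Slope of line 2: m2 = (-3 - -8)/(-6 - -9) = 5/3 = 5/3
m1 != m2 (3/5 != 5/3), so not parallel.
m1 * m2 = (3/5) * (5/3) = 1 != -1, so not perpendicular.
The lines are neither parallel nor perpendicular.

Neither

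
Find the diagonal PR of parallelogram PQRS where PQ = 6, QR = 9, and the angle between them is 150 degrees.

Using the law of cosines:
d^2 = 6^2 + 9^2 - 2(6)(9)cos(150 degrees)
d^2 = 36 + 81 - 108*-sqrt(3)/2
d^2 = 54*sqrt(3) + 117
d = 3*sqrt(6*sqrt(3) + 13)

3*sqrt(6*sqrt(3) + 13)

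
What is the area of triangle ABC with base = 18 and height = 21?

Area = (1/2)(18)(21) = 189

189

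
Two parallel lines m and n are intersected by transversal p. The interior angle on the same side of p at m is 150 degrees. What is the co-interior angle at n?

Co-interior (same-side interior) angles are between the parallel lines on the same side of the transversal.
Unlike corresponding or alternate interior angles, they are supplementary rather than equal.
So the angle = 180 - 150 = 30 degrees.

30 degrees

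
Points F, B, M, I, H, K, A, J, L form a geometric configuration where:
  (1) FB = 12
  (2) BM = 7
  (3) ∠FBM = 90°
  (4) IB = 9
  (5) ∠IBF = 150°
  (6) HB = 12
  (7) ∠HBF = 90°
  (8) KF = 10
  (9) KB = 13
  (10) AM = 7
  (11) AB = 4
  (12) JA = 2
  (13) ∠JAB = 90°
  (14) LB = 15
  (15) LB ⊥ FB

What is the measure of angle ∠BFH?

Step 1: By the law of cosines on triangle FBH: FH² = 12² + 12² − 2·12·12·cos(90°) = 288, so FH = 12·√2.
Step 2: By the inverse law of cosines on triangle BFH: cos(∠BFH) = (12² + (12·√2)² − 12²) / (2·12·12·√2) = 288/407.29 = 0.7071, so ∠BFH = 45°.

Therefore, the measure of angle ∠BFH = 45°.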